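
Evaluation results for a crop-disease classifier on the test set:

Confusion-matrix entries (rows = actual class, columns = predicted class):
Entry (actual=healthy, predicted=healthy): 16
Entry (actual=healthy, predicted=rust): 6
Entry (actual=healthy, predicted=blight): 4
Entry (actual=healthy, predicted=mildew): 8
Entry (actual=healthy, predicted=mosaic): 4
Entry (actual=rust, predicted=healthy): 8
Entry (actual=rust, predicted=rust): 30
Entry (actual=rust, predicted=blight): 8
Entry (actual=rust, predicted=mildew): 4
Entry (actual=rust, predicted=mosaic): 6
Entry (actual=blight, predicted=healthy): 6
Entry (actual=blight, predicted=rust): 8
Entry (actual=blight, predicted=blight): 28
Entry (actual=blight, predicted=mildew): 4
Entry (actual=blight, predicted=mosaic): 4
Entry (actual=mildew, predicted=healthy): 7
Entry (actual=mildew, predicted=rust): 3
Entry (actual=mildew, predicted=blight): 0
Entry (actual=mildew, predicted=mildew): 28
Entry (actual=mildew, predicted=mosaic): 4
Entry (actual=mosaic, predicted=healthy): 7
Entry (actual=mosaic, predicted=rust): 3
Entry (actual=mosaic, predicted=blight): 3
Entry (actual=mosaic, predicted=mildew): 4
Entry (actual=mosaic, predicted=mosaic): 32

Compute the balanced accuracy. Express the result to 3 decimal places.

Balanced accuracy = mean of per-class recall.
  healthy: recall = 16/38 = 0.4211
  rust: recall = 30/56 = 0.5357
  blight: recall = 28/50 = 0.5600
  mildew: recall = 28/42 = 0.6667
  mosaic: recall = 32/49 = 0.6531
Mean = (0.4211 + 0.5357 + 0.5600 + 0.6667 + 0.6531) / 5 = 0.567

0.567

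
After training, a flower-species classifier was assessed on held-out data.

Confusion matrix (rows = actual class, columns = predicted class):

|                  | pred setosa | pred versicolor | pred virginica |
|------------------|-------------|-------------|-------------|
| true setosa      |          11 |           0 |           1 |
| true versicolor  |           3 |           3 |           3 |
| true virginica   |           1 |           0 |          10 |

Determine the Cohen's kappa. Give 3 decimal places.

Observed agreement pₒ = trace/N = 24/32 = 0.7500
Expected agreement pₑ = Σ (rowᵢ·colᵢ)/N² = (12·15 + 9·3 + 11·14)/32² = 0.3525
κ = (pₒ − pₑ)/(1 − pₑ) = (0.7500 − 0.3525)/(1 − 0.3525) = 0.614

0.614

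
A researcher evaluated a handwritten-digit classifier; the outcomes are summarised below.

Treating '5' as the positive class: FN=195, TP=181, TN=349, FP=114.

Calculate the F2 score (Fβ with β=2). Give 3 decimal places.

0.503

Fβ = (1+β²)·TP / ((1+β²)·TP + β²·FN + FP), with β²=4
= 5·181 / (5·181 + 4·195 + 114) = 0.503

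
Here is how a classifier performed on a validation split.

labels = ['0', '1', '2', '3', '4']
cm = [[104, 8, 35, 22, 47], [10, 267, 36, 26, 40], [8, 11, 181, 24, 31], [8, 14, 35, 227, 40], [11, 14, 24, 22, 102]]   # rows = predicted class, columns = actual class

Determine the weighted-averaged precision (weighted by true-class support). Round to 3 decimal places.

Per-class precision (TP/(TP+FP)):
  0: TP=104, FP=8+35+22+47=112 → 104/216 = 0.4815
  1: TP=267, FP=10+36+26+40=112 → 267/379 = 0.7045
  2: TP=181, FP=8+11+24+31=74 → 181/255 = 0.7098
  3: TP=227, FP=8+14+35+40=97 → 227/324 = 0.7006
  4: TP=102, FP=11+14+24+22=71 → 102/173 = 0.5896
Weighted-precision = Σ (supportᵢ/N)·precisionᵢ with N=1347: (141/1347)·0.4815 + (314/1347)·0.7045 + (311/1347)·0.7098 + (321/1347)·0.7006 + (260/1347)·0.5896 = 0.659

0.659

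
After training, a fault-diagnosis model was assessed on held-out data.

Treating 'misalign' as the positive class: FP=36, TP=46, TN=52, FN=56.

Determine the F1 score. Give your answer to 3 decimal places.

0.500

Precision = TP/(TP+FP) = 46/82 = 0.5610
Recall = TP/(TP+FN) = 46/102 = 0.4510
F1 = 2·TP/(2·TP+FP+FN) = 92/184 = 0.500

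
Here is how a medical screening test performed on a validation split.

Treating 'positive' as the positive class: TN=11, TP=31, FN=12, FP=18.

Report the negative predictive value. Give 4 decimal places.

0.4783

NPV = TN/(TN+FN) = 11/(11+12) = 0.4783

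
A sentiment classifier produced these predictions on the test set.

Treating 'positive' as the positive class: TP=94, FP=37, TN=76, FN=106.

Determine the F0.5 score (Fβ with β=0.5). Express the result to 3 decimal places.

Fβ = (1+β²)·TP / ((1+β²)·TP + β²·FN + FP), with β²=1/4
= 1.25·94 / (1.25·94 + 0.25·106 + 37) = 0.649

0.649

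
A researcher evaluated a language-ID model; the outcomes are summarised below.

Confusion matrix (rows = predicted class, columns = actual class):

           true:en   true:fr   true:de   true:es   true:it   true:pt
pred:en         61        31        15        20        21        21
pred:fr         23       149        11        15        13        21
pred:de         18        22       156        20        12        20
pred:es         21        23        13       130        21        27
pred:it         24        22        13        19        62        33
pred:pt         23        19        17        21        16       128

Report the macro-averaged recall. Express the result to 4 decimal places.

Per-class recall (TP/(TP+FN)):
  en: TP=61, FN=23+18+21+24+23=109 → 61/170 = 0.35882
  fr: TP=149, FN=31+22+23+22+19=117 → 149/266 = 0.56015
  de: TP=156, FN=15+11+13+13+17=69 → 156/225 = 0.69333
  es: TP=130, FN=20+15+20+19+21=95 → 130/225 = 0.57778
  it: TP=62, FN=21+13+12+21+16=83 → 62/145 = 0.42759
  pt: TP=128, FN=21+21+20+27+33=122 → 128/250 = 0.51200
Macro-recall = mean = (0.35882 + 0.56015 + 0.69333 + 0.57778 + 0.42759 + 0.51200) / 6 = 0.5216

0.5216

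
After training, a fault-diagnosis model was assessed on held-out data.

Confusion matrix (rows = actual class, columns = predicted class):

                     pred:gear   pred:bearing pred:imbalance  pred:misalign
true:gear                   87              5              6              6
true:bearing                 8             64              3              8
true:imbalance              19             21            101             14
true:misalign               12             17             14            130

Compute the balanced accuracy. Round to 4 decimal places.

0.7527

Balanced accuracy = mean of per-class recall.
  gear: recall = 87/104 = 0.83654
  bearing: recall = 64/83 = 0.77108
  imbalance: recall = 101/155 = 0.65161
  misalign: recall = 130/173 = 0.75145
Mean = (0.83654 + 0.77108 + 0.65161 + 0.75145) / 4 = 0.7527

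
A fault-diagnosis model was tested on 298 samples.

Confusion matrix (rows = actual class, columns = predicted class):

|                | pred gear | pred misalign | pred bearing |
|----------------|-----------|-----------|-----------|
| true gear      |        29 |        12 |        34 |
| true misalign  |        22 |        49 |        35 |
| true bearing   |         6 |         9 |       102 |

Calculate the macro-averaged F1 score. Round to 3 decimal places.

Per-class F1 score (2·TP/(2·TP+FP+FN)):
  gear: TP=29, FP=22+6=28, FN=12+34=46 → 58/132 = 0.4394
  misalign: TP=49, FP=12+9=21, FN=22+35=57 → 98/176 = 0.5568
  bearing: TP=102, FP=34+35=69, FN=6+9=15 → 204/288 = 0.7083
Macro-F1 score = mean = (0.4394 + 0.5568 + 0.7083) / 3 = 0.568

0.568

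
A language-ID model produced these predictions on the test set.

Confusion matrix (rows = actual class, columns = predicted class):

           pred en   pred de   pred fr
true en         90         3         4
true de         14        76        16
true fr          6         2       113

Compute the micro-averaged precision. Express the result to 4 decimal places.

0.8611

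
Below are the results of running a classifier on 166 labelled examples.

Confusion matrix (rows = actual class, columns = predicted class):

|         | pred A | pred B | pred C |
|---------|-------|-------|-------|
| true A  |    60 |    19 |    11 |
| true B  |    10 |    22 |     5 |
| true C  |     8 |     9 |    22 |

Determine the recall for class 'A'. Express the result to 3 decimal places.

0.667

Treat 'A' as positive and all other classes as negative.
recall = TP/(TP+FN).
A: TP=60, FN=19+11=30 → 60/90 = 0.6667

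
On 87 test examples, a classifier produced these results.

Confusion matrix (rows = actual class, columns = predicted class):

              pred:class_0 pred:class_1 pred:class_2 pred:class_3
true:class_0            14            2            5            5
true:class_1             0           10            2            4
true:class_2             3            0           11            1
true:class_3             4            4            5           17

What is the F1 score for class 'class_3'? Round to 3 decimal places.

0.596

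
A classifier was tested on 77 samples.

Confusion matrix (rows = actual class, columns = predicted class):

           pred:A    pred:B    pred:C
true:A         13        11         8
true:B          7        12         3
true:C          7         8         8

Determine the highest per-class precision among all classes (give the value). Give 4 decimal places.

0.4815

Per-class precision (TP/(TP+FP)):
  A: TP=13, FP=7+7=14 → 13/27 = 0.48148
  B: TP=12, FP=11+8=19 → 12/31 = 0.38710
  C: TP=8, FP=8+3=11 → 8/19 = 0.42105
Highest is class 'A' with precision = 0.4815.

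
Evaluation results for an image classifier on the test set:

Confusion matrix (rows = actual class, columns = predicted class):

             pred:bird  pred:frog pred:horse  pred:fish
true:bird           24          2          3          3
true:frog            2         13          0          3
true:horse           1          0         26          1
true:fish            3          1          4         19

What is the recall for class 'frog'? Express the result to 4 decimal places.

0.7222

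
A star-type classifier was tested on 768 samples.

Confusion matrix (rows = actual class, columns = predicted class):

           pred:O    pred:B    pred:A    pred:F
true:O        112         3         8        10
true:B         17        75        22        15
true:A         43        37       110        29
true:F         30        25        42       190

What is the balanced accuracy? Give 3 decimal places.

Balanced accuracy = mean of per-class recall.
  O: recall = 112/133 = 0.8421
  B: recall = 75/129 = 0.5814
  A: recall = 110/219 = 0.5023
  F: recall = 190/287 = 0.6620
Mean = (0.8421 + 0.5814 + 0.5023 + 0.6620) / 4 = 0.647

0.647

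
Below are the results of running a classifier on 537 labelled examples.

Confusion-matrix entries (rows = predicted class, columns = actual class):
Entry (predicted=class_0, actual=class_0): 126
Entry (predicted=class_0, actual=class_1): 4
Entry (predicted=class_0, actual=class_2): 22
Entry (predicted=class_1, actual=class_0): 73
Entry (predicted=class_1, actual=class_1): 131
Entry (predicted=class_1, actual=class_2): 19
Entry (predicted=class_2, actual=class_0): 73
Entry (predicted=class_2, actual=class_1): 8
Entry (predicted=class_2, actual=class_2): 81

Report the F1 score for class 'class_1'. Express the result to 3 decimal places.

F1 score = 2·TP/(2·TP+FP+FN).
class_1: TP=131, FP=73+19=92, FN=4+8=12 → 262/366 = 0.7158

0.716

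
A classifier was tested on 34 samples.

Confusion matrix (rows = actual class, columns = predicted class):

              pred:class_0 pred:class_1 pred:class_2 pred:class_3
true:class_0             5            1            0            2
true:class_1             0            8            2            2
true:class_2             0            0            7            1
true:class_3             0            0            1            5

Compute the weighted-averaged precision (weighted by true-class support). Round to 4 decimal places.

Per-class precision (TP/(TP+FP)):
  class_0: TP=5, FP=0+0+0=0 → 5/5 = 1.00000
  class_1: TP=8, FP=1+0+0=1 → 8/9 = 0.88889
  class_2: TP=7, FP=0+2+1=3 → 7/10 = 0.70000
  class_3: TP=5, FP=2+2+1=5 → 5/10 = 0.50000
Weighted-precision = Σ (supportᵢ/N)·precisionᵢ with N=34: (8/34)·1.00000 + (12/34)·0.88889 + (8/34)·0.70000 + (6/34)·0.50000 = 0.8020

0.8020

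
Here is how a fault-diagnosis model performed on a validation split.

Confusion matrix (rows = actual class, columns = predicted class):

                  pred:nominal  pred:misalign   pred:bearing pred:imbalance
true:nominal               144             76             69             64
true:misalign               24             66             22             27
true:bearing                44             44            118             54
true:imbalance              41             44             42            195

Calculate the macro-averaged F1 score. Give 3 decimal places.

0.471

Per-class F1 score (2·TP/(2·TP+FP+FN)):
  nominal: TP=144, FP=24+44+41=109, FN=76+69+64=209 → 288/606 = 0.4752
  misalign: TP=66, FP=76+44+44=164, FN=24+22+27=73 → 132/369 = 0.3577
  bearing: TP=118, FP=69+22+42=133, FN=44+44+54=142 → 236/511 = 0.4618
  imbalance: TP=195, FP=64+27+54=145, FN=41+44+42=127 → 390/662 = 0.5891
Macro-F1 score = mean = (0.4752 + 0.3577 + 0.4618 + 0.5891) / 4 = 0.471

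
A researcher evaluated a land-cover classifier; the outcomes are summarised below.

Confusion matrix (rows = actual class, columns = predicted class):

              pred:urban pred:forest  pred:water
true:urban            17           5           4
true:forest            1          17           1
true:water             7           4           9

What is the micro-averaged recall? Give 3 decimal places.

0.662

Micro-averaging pools counts across classes: ΣTP=43, ΣFP=22, ΣFN=22.
Micro-recall = TP/(TP+FN) on pooled counts = 0.662 (equals overall accuracy in single-label multiclass).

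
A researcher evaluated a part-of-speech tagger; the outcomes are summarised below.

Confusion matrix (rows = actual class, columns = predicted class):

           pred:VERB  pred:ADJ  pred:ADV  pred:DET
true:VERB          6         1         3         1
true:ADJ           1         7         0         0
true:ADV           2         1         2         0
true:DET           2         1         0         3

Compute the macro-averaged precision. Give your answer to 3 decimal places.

Per-class precision (TP/(TP+FP)):
  VERB: TP=6, FP=1+2+2=5 → 6/11 = 0.5455
  ADJ: TP=7, FP=1+1+1=3 → 7/10 = 0.7000
  ADV: TP=2, FP=3+0+0=3 → 2/5 = 0.4000
  DET: TP=3, FP=1+0+0=1 → 3/4 = 0.7500
Macro-precision = mean = (0.5455 + 0.7000 + 0.4000 + 0.7500) / 4 = 0.599

0.599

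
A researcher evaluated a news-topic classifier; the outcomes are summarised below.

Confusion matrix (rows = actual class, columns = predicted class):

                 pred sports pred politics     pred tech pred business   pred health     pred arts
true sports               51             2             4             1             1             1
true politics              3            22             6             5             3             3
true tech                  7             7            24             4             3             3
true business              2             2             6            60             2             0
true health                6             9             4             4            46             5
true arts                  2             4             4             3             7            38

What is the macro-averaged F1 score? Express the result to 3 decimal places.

Per-class F1 score (2·TP/(2·TP+FP+FN)):
  sports: TP=51, FP=3+7+2+6+2=20, FN=2+4+1+1+1=9 → 102/131 = 0.7786
  politics: TP=22, FP=2+7+2+9+4=24, FN=3+6+5+3+3=20 → 44/88 = 0.5000
  tech: TP=24, FP=4+6+6+4+4=24, FN=7+7+4+3+3=24 → 48/96 = 0.5000
  business: TP=60, FP=1+5+4+4+3=17, FN=2+2+6+2+0=12 → 120/149 = 0.8054
  health: TP=46, FP=1+3+3+2+7=16, FN=6+9+4+4+5=28 → 92/136 = 0.6765
  arts: TP=38, FP=1+3+3+0+5=12, FN=2+4+4+3+7=20 → 76/108 = 0.7037
Macro-F1 score = mean = (0.7786 + 0.5000 + 0.5000 + 0.8054 + 0.6765 + 0.7037) / 6 = 0.661

0.661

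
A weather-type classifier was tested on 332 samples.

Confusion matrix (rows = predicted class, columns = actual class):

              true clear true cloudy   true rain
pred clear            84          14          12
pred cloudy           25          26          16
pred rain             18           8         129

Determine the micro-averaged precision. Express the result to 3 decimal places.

0.720

Micro-averaging pools counts across classes: ΣTP=239, ΣFP=93, ΣFN=93.
Micro-precision = TP/(TP+FP) on pooled counts = 0.720 (equals overall accuracy in single-label multiclass).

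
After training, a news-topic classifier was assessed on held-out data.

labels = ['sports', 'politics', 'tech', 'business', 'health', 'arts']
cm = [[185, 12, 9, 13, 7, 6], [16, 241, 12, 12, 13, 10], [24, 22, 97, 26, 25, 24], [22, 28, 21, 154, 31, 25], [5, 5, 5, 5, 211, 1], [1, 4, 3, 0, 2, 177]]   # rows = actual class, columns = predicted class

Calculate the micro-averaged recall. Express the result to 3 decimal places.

0.732

Micro-averaging pools counts across classes: ΣTP=1065, ΣFP=389, ΣFN=389.
Micro-recall = TP/(TP+FN) on pooled counts = 0.732 (equals overall accuracy in single-label multiclass).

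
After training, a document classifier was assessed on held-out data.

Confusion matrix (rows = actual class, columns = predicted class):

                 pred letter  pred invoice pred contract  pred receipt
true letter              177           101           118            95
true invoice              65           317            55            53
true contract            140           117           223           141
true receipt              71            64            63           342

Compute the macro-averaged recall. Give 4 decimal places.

0.5000

Per-class recall (TP/(TP+FN)):
  letter: TP=177, FN=101+118+95=314 → 177/491 = 0.36049
  invoice: TP=317, FN=65+55+53=173 → 317/490 = 0.64694
  contract: TP=223, FN=140+117+141=398 → 223/621 = 0.35910
  receipt: TP=342, FN=71+64+63=198 → 342/540 = 0.63333
Macro-recall = mean = (0.36049 + 0.64694 + 0.35910 + 0.63333) / 4 = 0.5000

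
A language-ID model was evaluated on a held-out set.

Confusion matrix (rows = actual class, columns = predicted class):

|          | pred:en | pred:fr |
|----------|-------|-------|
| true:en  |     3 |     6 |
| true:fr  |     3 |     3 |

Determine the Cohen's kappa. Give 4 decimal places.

-0.1538

Observed agreement pₒ = trace/N = 6/15 = 0.40000
Expected agreement pₑ = Σ (rowᵢ·colᵢ)/N² = (9·6 + 6·9)/15² = 0.48000
κ = (pₒ − pₑ)/(1 − pₑ) = (0.40000 − 0.48000)/(1 − 0.48000) = -0.1538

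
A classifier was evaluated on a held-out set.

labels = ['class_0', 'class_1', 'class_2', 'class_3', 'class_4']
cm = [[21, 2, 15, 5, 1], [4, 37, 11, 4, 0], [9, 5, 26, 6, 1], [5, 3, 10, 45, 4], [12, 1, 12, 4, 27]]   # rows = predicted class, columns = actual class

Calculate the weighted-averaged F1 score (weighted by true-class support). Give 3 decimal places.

Per-class F1 score (2·TP/(2·TP+FP+FN)):
  class_0: TP=21, FP=2+15+5+1=23, FN=4+9+5+12=30 → 42/95 = 0.4421
  class_1: TP=37, FP=4+11+4+0=19, FN=2+5+3+1=11 → 74/104 = 0.7115
  class_2: TP=26, FP=9+5+6+1=21, FN=15+11+10+12=48 → 52/121 = 0.4298
  class_3: TP=45, FP=5+3+10+4=22, FN=5+4+6+4=19 → 90/131 = 0.6870
  class_4: TP=27, FP=12+1+12+4=29, FN=1+0+1+4=6 → 54/89 = 0.6067
Weighted-F1 score = Σ (supportᵢ/N)·F1 scoreᵢ with N=270: (51/270)·0.4421 + (48/270)·0.7115 + (74/270)·0.4298 + (64/270)·0.6870 + (33/270)·0.6067 = 0.565

0.565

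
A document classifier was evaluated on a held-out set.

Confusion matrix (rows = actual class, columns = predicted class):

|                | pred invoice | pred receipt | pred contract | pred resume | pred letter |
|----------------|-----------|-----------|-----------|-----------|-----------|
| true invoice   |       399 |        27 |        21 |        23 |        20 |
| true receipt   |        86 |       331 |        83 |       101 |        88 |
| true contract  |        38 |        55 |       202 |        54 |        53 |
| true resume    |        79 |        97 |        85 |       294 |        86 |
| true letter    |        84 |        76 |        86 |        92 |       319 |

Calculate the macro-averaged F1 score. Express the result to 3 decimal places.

Per-class F1 score (2·TP/(2·TP+FP+FN)):
  invoice: TP=399, FP=86+38+79+84=287, FN=27+21+23+20=91 → 798/1176 = 0.6786
  receipt: TP=331, FP=27+55+97+76=255, FN=86+83+101+88=358 → 662/1275 = 0.5192
  contract: TP=202, FP=21+83+85+86=275, FN=38+55+54+53=200 → 404/879 = 0.4596
  resume: TP=294, FP=23+101+54+92=270, FN=79+97+85+86=347 → 588/1205 = 0.4880
  letter: TP=319, FP=20+88+53+86=247, FN=84+76+86+92=338 → 638/1223 = 0.5217
Macro-F1 score = mean = (0.6786 + 0.5192 + 0.4596 + 0.4880 + 0.5217) / 5 = 0.533

0.533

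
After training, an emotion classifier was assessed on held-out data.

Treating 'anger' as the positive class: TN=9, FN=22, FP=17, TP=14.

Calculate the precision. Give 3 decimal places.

0.452

Precision = TP/(TP+FP) = 14/(14+17) = 14/31 = 0.452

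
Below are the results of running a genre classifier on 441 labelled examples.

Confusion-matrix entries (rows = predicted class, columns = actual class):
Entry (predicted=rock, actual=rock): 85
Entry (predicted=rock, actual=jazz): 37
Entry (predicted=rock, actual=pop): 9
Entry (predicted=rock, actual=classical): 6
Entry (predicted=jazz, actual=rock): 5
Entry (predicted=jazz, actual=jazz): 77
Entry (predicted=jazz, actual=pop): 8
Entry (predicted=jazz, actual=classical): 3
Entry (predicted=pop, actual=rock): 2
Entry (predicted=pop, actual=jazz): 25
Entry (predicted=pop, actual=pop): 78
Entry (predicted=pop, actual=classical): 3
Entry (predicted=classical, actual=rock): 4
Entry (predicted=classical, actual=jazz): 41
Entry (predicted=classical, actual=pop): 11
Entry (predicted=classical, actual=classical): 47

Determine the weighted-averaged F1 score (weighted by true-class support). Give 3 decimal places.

Per-class F1 score (2·TP/(2·TP+FP+FN)):
  rock: TP=85, FP=37+9+6=52, FN=5+2+4=11 → 170/233 = 0.7296
  jazz: TP=77, FP=5+8+3=16, FN=37+25+41=103 → 154/273 = 0.5641
  pop: TP=78, FP=2+25+3=30, FN=9+8+11=28 → 156/214 = 0.7290
  classical: TP=47, FP=4+41+11=56, FN=6+3+3=12 → 94/162 = 0.5802
Weighted-F1 score = Σ (supportᵢ/N)·F1 scoreᵢ with N=441: (96/441)·0.7296 + (180/441)·0.5641 + (106/441)·0.7290 + (59/441)·0.5802 = 0.642

0.642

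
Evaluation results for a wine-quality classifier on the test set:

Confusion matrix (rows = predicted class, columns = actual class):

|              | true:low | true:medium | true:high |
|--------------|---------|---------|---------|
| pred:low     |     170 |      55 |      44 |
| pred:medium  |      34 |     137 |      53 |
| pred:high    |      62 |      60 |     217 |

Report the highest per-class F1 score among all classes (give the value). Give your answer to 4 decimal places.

Per-class F1 score (2·TP/(2·TP+FP+FN)):
  low: TP=170, FP=55+44=99, FN=34+62=96 → 340/535 = 0.63551
  medium: TP=137, FP=34+53=87, FN=55+60=115 → 274/476 = 0.57563
  high: TP=217, FP=62+60=122, FN=44+53=97 → 434/653 = 0.66462
Highest is class 'high' with F1 score = 0.6646.

0.6646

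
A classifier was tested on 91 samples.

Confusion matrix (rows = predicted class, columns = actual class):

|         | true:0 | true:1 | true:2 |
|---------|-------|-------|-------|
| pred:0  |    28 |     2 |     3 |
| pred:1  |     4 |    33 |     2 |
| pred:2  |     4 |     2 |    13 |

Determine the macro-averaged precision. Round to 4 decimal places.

0.7929

Per-class precision (TP/(TP+FP)):
  0: TP=28, FP=2+3=5 → 28/33 = 0.84848
  1: TP=33, FP=4+2=6 → 33/39 = 0.84615
  2: TP=13, FP=4+2=6 → 13/19 = 0.68421
Macro-precision = mean = (0.84848 + 0.84615 + 0.68421) / 3 = 0.7929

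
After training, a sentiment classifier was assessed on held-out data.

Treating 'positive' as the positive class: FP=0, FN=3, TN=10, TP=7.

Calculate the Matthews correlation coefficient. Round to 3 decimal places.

MCC = (TP·TN − FP·FN) / √((TP+FP)(TP+FN)(TN+FP)(TN+FN))
Numerator = 7·10 − 0·3 = 70
Denominator = √(7·10·10·13) = √9100 = 95.3939
MCC = 70 / 95.3939 = 0.734

0.734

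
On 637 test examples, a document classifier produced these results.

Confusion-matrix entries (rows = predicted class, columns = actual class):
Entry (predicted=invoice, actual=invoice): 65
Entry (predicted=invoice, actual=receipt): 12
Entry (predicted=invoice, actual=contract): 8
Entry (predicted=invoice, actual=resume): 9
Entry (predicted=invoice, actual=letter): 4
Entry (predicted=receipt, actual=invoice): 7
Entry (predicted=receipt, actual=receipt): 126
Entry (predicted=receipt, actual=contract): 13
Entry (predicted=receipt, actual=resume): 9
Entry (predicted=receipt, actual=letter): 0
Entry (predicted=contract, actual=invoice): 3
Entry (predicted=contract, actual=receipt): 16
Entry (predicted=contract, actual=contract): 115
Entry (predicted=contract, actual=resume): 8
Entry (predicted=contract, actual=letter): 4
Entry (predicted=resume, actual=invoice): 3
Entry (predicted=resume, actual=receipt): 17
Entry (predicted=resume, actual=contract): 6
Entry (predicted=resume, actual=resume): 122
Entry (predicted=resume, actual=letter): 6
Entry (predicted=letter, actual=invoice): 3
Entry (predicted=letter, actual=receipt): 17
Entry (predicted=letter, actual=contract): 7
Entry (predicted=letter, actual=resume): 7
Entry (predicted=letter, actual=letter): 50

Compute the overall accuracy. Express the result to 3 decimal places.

0.750

Accuracy = trace / total = (65+126+115+122+50=478) / 637 = 478/637 = 0.750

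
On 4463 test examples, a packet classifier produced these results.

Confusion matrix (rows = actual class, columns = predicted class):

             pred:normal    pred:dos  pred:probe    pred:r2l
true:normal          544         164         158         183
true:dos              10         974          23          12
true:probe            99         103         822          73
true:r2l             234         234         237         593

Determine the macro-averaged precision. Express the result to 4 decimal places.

Per-class precision (TP/(TP+FP)):
  normal: TP=544, FP=10+99+234=343 → 544/887 = 0.61330
  dos: TP=974, FP=164+103+234=501 → 974/1475 = 0.66034
  probe: TP=822, FP=158+23+237=418 → 822/1240 = 0.66290
  r2l: TP=593, FP=183+12+73=268 → 593/861 = 0.68873
Macro-precision = mean = (0.61330 + 0.66034 + 0.66290 + 0.68873) / 4 = 0.6563

0.6563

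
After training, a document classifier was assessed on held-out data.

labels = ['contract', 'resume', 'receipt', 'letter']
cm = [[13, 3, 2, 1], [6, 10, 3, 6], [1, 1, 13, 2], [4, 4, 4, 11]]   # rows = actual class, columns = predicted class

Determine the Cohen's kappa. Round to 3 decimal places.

0.415

Observed agreement pₒ = trace/N = 47/84 = 0.5595
Expected agreement pₑ = Σ (rowᵢ·colᵢ)/N² = (19·24 + 25·18 + 17·22 + 23·20)/84² = 0.2466
κ = (pₒ − pₑ)/(1 − pₑ) = (0.5595 − 0.2466)/(1 − 0.2466) = 0.415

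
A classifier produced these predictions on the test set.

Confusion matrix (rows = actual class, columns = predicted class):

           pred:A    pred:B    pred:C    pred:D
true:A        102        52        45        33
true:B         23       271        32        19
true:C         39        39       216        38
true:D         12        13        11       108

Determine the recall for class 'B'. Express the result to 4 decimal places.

0.7855

recall = TP/(TP+FN).
B: TP=271, FN=23+32+19=74 → 271/345 = 0.78551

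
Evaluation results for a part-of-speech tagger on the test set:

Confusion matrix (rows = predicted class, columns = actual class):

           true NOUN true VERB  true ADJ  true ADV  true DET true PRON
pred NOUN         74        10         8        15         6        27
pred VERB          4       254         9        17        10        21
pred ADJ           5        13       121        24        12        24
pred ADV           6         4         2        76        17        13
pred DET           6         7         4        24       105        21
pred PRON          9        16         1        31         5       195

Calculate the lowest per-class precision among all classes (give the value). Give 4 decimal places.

Per-class precision (TP/(TP+FP)):
  NOUN: TP=74, FP=10+8+15+6+27=66 → 74/140 = 0.52857
  VERB: TP=254, FP=4+9+17+10+21=61 → 254/315 = 0.80635
  ADJ: TP=121, FP=5+13+24+12+24=78 → 121/199 = 0.60804
  ADV: TP=76, FP=6+4+2+17+13=42 → 76/118 = 0.64407
  DET: TP=105, FP=6+7+4+24+21=62 → 105/167 = 0.62874
  PRON: TP=195, FP=9+16+1+31+5=62 → 195/257 = 0.75875
Lowest is class 'NOUN' with precision = 0.5286.

0.5286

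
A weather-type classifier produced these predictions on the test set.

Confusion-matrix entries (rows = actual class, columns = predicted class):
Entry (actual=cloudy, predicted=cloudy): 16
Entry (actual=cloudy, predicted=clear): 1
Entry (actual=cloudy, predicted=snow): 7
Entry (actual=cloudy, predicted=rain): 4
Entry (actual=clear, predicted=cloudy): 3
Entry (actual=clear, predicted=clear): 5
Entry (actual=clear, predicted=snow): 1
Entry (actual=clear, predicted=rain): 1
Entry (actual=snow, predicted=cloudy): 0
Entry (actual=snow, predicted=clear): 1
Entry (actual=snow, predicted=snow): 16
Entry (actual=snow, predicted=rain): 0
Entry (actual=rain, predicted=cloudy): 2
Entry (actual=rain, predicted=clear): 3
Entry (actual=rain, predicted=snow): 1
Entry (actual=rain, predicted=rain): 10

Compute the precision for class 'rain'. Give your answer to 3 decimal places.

0.667

Treat 'rain' as positive and all other classes as negative.
precision = TP/(TP+FP).
rain: TP=10, FP=4+1+0=5 → 10/15 = 0.6667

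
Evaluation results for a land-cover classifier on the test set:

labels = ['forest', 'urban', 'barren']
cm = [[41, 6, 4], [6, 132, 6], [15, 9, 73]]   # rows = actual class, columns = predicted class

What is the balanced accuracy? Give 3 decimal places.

Balanced accuracy = mean of per-class recall.
  forest: recall = 41/51 = 0.8039
  urban: recall = 132/144 = 0.9167
  barren: recall = 73/97 = 0.7526
Mean = (0.8039 + 0.9167 + 0.7526) / 3 = 0.824

0.824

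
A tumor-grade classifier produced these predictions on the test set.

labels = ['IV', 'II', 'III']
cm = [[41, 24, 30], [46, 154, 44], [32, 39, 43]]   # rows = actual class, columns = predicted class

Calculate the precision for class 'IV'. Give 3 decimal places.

0.345

precision = TP/(TP+FP).
IV: TP=41, FP=46+32=78 → 41/119 = 0.3445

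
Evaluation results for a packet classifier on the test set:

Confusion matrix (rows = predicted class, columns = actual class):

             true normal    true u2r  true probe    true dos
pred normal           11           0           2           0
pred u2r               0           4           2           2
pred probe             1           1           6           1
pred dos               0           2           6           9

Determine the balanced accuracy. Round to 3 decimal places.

Balanced accuracy = mean of per-class recall.
  normal: recall = 11/12 = 0.9167
  u2r: recall = 4/7 = 0.5714
  probe: recall = 6/16 = 0.3750
  dos: recall = 9/12 = 0.7500
Mean = (0.9167 + 0.5714 + 0.3750 + 0.7500) / 4 = 0.653

0.653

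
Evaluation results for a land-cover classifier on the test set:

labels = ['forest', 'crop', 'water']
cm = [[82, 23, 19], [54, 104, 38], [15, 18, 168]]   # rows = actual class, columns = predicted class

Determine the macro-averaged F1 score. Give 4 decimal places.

Per-class F1 score (2·TP/(2·TP+FP+FN)):
  forest: TP=82, FP=54+15=69, FN=23+19=42 → 164/275 = 0.59636
  crop: TP=104, FP=23+18=41, FN=54+38=92 → 208/341 = 0.60997
  water: TP=168, FP=19+38=57, FN=15+18=33 → 336/426 = 0.78873
Macro-F1 score = mean = (0.59636 + 0.60997 + 0.78873) / 3 = 0.6650

0.6650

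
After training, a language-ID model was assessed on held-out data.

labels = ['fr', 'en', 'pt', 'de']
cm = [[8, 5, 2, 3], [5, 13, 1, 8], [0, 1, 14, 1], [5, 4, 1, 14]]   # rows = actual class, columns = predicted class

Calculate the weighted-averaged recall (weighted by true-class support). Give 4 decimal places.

0.5765

Per-class recall (TP/(TP+FN)):
  fr: TP=8, FN=5+2+3=10 → 8/18 = 0.44444
  en: TP=13, FN=5+1+8=14 → 13/27 = 0.48148
  pt: TP=14, FN=0+1+1=2 → 14/16 = 0.87500
  de: TP=14, FN=5+4+1=10 → 14/24 = 0.58333
Weighted-recall = Σ (supportᵢ/N)·recallᵢ with N=85: (18/85)·0.44444 + (27/85)·0.48148 + (16/85)·0.87500 + (24/85)·0.58333 = 0.5765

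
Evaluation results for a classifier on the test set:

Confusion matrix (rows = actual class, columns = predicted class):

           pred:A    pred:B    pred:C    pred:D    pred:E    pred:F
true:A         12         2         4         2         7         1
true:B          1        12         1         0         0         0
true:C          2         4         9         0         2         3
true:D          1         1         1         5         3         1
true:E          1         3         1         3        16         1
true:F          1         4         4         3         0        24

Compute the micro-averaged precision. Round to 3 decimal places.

Micro-averaging pools counts across classes: ΣTP=78, ΣFP=57, ΣFN=57.
Micro-precision = TP/(TP+FP) on pooled counts = 0.578 (equals overall accuracy in single-label multiclass).

0.578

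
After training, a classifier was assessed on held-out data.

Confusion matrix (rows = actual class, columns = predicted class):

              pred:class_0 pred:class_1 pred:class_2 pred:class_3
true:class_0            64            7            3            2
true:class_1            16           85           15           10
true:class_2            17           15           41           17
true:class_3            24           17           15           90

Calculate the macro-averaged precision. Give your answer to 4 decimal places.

Per-class precision (TP/(TP+FP)):
  class_0: TP=64, FP=16+17+24=57 → 64/121 = 0.52893
  class_1: TP=85, FP=7+15+17=39 → 85/124 = 0.68548
  class_2: TP=41, FP=3+15+15=33 → 41/74 = 0.55405
  class_3: TP=90, FP=2+10+17=29 → 90/119 = 0.75630
Macro-precision = mean = (0.52893 + 0.68548 + 0.55405 + 0.75630) / 4 = 0.6312

0.6312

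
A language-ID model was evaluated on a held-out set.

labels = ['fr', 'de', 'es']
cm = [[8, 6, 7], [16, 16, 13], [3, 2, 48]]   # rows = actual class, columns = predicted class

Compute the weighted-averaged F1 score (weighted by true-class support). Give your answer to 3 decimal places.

Per-class F1 score (2·TP/(2·TP+FP+FN)):
  fr: TP=8, FP=16+3=19, FN=6+7=13 → 16/48 = 0.3333
  de: TP=16, FP=6+2=8, FN=16+13=29 → 32/69 = 0.4638
  es: TP=48, FP=7+13=20, FN=3+2=5 → 96/121 = 0.7934
Weighted-F1 score = Σ (supportᵢ/N)·F1 scoreᵢ with N=119: (21/119)·0.3333 + (45/119)·0.4638 + (53/119)·0.7934 = 0.588

0.588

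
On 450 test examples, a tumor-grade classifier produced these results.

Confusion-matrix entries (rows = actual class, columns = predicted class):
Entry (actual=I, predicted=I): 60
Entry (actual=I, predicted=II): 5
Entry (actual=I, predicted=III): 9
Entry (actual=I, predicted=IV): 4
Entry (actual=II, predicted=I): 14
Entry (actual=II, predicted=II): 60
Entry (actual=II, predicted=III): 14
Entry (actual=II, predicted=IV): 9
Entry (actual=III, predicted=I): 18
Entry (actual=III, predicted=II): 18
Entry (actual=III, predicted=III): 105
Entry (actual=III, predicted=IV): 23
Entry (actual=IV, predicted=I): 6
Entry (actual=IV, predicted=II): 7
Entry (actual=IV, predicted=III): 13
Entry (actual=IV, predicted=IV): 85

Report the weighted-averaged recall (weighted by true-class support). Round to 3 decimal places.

Per-class recall (TP/(TP+FN)):
  I: TP=60, FN=5+9+4=18 → 60/78 = 0.7692
  II: TP=60, FN=14+14+9=37 → 60/97 = 0.6186
  III: TP=105, FN=18+18+23=59 → 105/164 = 0.6402
  IV: TP=85, FN=6+7+13=26 → 85/111 = 0.7658
Weighted-recall = Σ (supportᵢ/N)·recallᵢ with N=450: (78/450)·0.7692 + (97/450)·0.6186 + (164/450)·0.6402 + (111/450)·0.7658 = 0.689

0.689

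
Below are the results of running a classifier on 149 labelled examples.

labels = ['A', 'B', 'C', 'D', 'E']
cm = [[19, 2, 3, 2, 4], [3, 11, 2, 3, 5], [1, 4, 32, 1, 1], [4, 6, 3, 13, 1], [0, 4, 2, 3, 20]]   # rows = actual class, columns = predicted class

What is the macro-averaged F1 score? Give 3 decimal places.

Per-class F1 score (2·TP/(2·TP+FP+FN)):
  A: TP=19, FP=3+1+4+0=8, FN=2+3+2+4=11 → 38/57 = 0.6667
  B: TP=11, FP=2+4+6+4=16, FN=3+2+3+5=13 → 22/51 = 0.4314
  C: TP=32, FP=3+2+3+2=10, FN=1+4+1+1=7 → 64/81 = 0.7901
  D: TP=13, FP=2+3+1+3=9, FN=4+6+3+1=14 → 26/49 = 0.5306
  E: TP=20, FP=4+5+1+1=11, FN=0+4+2+3=9 → 40/60 = 0.6667
Macro-F1 score = mean = (0.6667 + 0.4314 + 0.7901 + 0.5306 + 0.6667) / 5 = 0.617

0.617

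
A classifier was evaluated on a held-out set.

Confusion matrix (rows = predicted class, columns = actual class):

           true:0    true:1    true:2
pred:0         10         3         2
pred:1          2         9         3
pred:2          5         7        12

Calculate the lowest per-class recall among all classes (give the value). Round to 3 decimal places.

Per-class recall (TP/(TP+FN)):
  0: TP=10, FN=2+5=7 → 10/17 = 0.5882
  1: TP=9, FN=3+7=10 → 9/19 = 0.4737
  2: TP=12, FN=2+3=5 → 12/17 = 0.7059
Lowest is class '1' with recall = 0.474.

0.474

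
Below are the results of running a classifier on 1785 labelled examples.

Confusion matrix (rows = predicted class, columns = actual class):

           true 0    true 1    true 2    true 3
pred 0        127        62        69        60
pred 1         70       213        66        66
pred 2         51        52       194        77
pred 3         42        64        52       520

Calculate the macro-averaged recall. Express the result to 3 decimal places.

Per-class recall (TP/(TP+FN)):
  0: TP=127, FN=70+51+42=163 → 127/290 = 0.4379
  1: TP=213, FN=62+52+64=178 → 213/391 = 0.5448
  2: TP=194, FN=69+66+52=187 → 194/381 = 0.5092
  3: TP=520, FN=60+66+77=203 → 520/723 = 0.7192
Macro-recall = mean = (0.4379 + 0.5448 + 0.5092 + 0.7192) / 4 = 0.553

0.553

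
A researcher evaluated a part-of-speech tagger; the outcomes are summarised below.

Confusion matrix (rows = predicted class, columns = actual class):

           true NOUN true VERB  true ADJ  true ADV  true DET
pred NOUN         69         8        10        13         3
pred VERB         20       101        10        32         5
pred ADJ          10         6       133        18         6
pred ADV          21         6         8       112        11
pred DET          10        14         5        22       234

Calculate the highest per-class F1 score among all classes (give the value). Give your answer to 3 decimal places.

0.860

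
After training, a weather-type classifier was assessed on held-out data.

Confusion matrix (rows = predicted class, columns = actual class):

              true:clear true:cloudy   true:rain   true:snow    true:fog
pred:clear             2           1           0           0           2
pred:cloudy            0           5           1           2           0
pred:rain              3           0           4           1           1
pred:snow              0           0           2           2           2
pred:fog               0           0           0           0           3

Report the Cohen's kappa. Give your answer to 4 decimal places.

Observed agreement pₒ = trace/N = 16/31 = 0.51613
Expected agreement pₑ = Σ (rowᵢ·colᵢ)/N² = (5·5 + 6·8 + 7·9 + 5·6 + 8·3)/31² = 0.19771
κ = (pₒ − pₑ)/(1 − pₑ) = (0.51613 − 0.19771)/(1 − 0.19771) = 0.3969

0.3969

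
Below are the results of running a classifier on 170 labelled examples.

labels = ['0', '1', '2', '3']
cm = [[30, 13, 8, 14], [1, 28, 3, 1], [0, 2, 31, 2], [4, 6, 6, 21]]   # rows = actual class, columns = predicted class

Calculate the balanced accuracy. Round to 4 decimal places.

Balanced accuracy = mean of per-class recall.
  0: recall = 30/65 = 0.46154
  1: recall = 28/33 = 0.84848
  2: recall = 31/35 = 0.88571
  3: recall = 21/37 = 0.56757
Mean = (0.46154 + 0.84848 + 0.88571 + 0.56757) / 4 = 0.6908

0.6908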